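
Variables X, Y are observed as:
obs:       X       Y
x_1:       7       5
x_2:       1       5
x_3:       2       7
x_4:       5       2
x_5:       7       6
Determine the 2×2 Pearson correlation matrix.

Step 1 — column means:
  mean(X) = (7 + 1 + 2 + 5 + 7) / 5 = 22/5 = 4.4
  mean(Y) = (5 + 5 + 7 + 2 + 6) / 5 = 25/5 = 5

Step 2 — sample variances and covariances s[i,j] = (1/(n-1)) · Σ_k (x_{k,i} - mean_i) · (x_{k,j} - mean_j), with n-1 = 4:
  s[X,X] = ((2.6)·(2.6) + (-3.4)·(-3.4) + (-2.4)·(-2.4) + (0.6)·(0.6) + (2.6)·(2.6)) / 4 = 31.2/4 = 7.8
  s[X,Y] = ((2.6)·(0) + (-3.4)·(0) + (-2.4)·(2) + (0.6)·(-3) + (2.6)·(1)) / 4 = -4/4 = -1
  s[Y,Y] = ((0)·(0) + (0)·(0) + (2)·(2) + (-3)·(-3) + (1)·(1)) / 4 = 14/4 = 3.5
  Sample standard deviations s_i = √(s[i,i]):
  s(X) = √(7.8) = 2.7928
  s(Y) = √(3.5) = 1.8708

Step 3 — r_{ij} = s_{ij} / (s_i · s_j):
  r[X,X] = 1 (diagonal).
  r[X,Y] = -1 / (2.7928 · 1.8708) = -1 / 5.2249 = -0.1914
  r[Y,Y] = 1 (diagonal).

R is symmetric with unit diagonal. Assembling:

R = [[1, -0.1914],
 [-0.1914, 1]]


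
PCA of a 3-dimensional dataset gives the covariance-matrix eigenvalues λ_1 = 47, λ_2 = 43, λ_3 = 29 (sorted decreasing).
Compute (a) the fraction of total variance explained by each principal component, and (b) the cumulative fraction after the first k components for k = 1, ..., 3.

Step 1 — total variance = trace(Sigma) = Σ λ_i = 47 + 43 + 29 = 119.

Step 2 — fraction explained by component i = λ_i / Σ λ:
  PC1: 47/119 = 0.395
  PC2: 43/119 = 0.3613
  PC3: 29/119 = 0.2437

Step 3 — cumulative fraction after k components = (λ_1 + ... + λ_k) / Σ λ:
  k = 1: 47/119 = 0.395
  k = 2: (47 + 43)/119 = 90/119 = 0.7563
  k = 3: (47 + 43 + 29)/119 = 119/119 = 1

Summary (fraction, with percent):

explained: PC1 0.395 (39.5%), PC2 0.3613 (36.13%), PC3 0.2437 (24.37%);  cumulative: 0.395, 0.7563, 1


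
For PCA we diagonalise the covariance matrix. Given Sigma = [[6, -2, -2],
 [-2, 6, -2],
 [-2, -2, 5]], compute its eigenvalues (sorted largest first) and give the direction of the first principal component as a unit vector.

Step 1 — characteristic polynomial p(λ) = det(λI - Sigma) = λ³ - tr·λ² + c_1·λ - det, where tr = trace, c_1 = sum of the principal 2×2 minors, det = det(Sigma):
  tr = 6 + 6 + 5 = 17,
  c_1 = (6·6 - (-2)²) + (6·5 - (-2)²) + (6·5 - (-2)²) = 32 + 26 + 26 = 84,
  det = 6·(6·5 - (-2)²) - (-2)·((-2)·5 - (-2)·(-2)) + (-2)·((-2)·(-2) - 6·(-2)) = 6·(26) - (-2)·(-14) + (-2)·(16) = 96.
  So p(λ) = λ³ - 17λ² + 84λ - 96.
Step 2 — look for an integer root (rational root theorem: any rational root is an integer divisor of 96). Testing λ = 8:
  p(8) = 512 - 1088 + 672 - 96 = 0  ✓
  Dividing out (λ - 8): p(λ) = (λ - 8)(λ² - 9λ + 12).
Step 3 — remaining eigenvalues from the quadratic λ² - 9λ + 12 = 0:
  Δ = 9² - 4·12 = 81 - 48 = 33,  λ = (9 ± √33)/2 = (9 ± 5.7446)/2 ≈ 7.3723 or 1.6277.
  Sorted: λ_1 = 8,  λ_2 = 7.3723,  λ_3 = 1.6277  (check: sum = 17 = tr ✓).

Step 4 — unit eigenvector for λ_1 = 8: v spans the null space of (Sigma - λ_1 I), whose rows are
  r_1 = (-2, -2, -2),  r_2 = (-2, -2, -2),  r_3 = (-2, -2, -3).
  v is orthogonal to every row, so take v ∝ r_1 × r_3 = ((-2)·(-3) - (-2)·(-2), (-2)·(-2) - (-2)·(-3), (-2)·(-2) - (-2)·(-2)) = (2, -2, 0).
  Rescale (divide by 2): u = (1, -1, 0).
  ||u|| = √((1)² + (-1)² + (0)²) = √(2) ≈ 1.4142,  v_1 = u/||u|| ≈ (0.7071, -0.7071, 0) (||v_1|| = 1).

λ_1 = 8,  λ_2 = 7.3723,  λ_3 = 1.6277;  v_1 ≈ (0.7071, -0.7071, 0)


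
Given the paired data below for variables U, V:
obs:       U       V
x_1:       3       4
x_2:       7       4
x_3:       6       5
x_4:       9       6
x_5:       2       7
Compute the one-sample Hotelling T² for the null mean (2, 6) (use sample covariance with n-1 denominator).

Step 1 — sample mean vector:
  mean(U) = (3 + 7 + 6 + 9 + 2) / 5 = 27/5 = 5.4
  mean(V) = (4 + 4 + 5 + 6 + 7) / 5 = 26/5 = 5.2
  x̄ = (5.4, 5.2),  deviation x̄ - mu_0 = (5.4, 5.2) - (2, 6) = (3.4, -0.8).

Step 2 — sample covariance matrix, S[i,j] = (1/(n-1)) · Σ_k (x_{k,i} - mean_i) · (x_{k,j} - mean_j), divisor n-1 = 4:
  S[U,U] = ((-2.4)·(-2.4) + (1.6)·(1.6) + (0.6)·(0.6) + (3.6)·(3.6) + (-3.4)·(-3.4)) / 4 = 33.2/4 = 8.3
  S[U,V] = ((-2.4)·(-1.2) + (1.6)·(-1.2) + (0.6)·(-0.2) + (3.6)·(0.8) + (-3.4)·(1.8)) / 4 = -2.4/4 = -0.6
  S[V,V] = ((-1.2)·(-1.2) + (-1.2)·(-1.2) + (-0.2)·(-0.2) + (0.8)·(0.8) + (1.8)·(1.8)) / 4 = 6.8/4 = 1.7
  S = [[8.3, -0.6],
 [-0.6, 1.7]].

Step 3 — invert S. det(S) = 8.3·1.7 - (-0.6)² = 13.75.
  S^{-1} = (1/det) · [[d, -b], [-b, a]] = [[0.1236, 0.0436],
 [0.0436, 0.6036]].

Step 4 — quadratic form (x̄ - mu_0)^T · S^{-1} · (x̄ - mu_0):
  S^{-1} · (x̄ - mu_0) = (0.3855, -0.3345),
  (x̄ - mu_0)^T · [...] = (3.4)·(0.3855) + (-0.8)·(-0.3345) = 1.5782.

Step 5 — scale by n: T² = 5 · 1.5782 = 7.8909.

T² ≈ 7.8909


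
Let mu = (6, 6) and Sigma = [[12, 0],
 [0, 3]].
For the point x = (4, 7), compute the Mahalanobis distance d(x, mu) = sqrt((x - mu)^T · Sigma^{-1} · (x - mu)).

Step 1 — centre the observation: (x - mu) = (-2, 1).

Step 2 — invert Sigma. det(Sigma) = 12·3 - (0)² = 36.
  Sigma^{-1} = (1/det) · [[d, -b], [-b, a]] = [[0.0833, 0],
 [0, 0.3333]].

Step 3 — form the quadratic (x - mu)^T · Sigma^{-1} · (x - mu):
  Sigma^{-1} · (x - mu) = (-0.1667, 0.3333).
  (x - mu)^T · [Sigma^{-1} · (x - mu)] = (-2)·(-0.1667) + (1)·(0.3333) = 0.6667.

Step 4 — take square root: d = √(0.6667) ≈ 0.8165.

d(x, mu) = √(0.6667) ≈ 0.8165


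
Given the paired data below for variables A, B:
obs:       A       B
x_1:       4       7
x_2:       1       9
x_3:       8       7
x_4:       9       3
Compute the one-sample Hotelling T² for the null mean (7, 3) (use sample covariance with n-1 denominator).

Step 1 — sample mean vector:
  mean(A) = (4 + 1 + 8 + 9) / 4 = 22/4 = 5.5
  mean(B) = (7 + 9 + 7 + 3) / 4 = 26/4 = 6.5
  x̄ = (5.5, 6.5),  deviation x̄ - mu_0 = (5.5, 6.5) - (7, 3) = (-1.5, 3.5).

Step 2 — sample covariance matrix, S[i,j] = (1/(n-1)) · Σ_k (x_{k,i} - mean_i) · (x_{k,j} - mean_j), divisor n-1 = 3:
  S[A,A] = ((-1.5)·(-1.5) + (-4.5)·(-4.5) + (2.5)·(2.5) + (3.5)·(3.5)) / 3 = 41/3 = 13.6667
  S[A,B] = ((-1.5)·(0.5) + (-4.5)·(2.5) + (2.5)·(0.5) + (3.5)·(-3.5)) / 3 = -23/3 = -7.6667
  S[B,B] = ((0.5)·(0.5) + (2.5)·(2.5) + (0.5)·(0.5) + (-3.5)·(-3.5)) / 3 = 19/3 = 6.3333
  S = [[13.6667, -7.6667],
 [-7.6667, 6.3333]].

Step 3 — invert S. det(S) = 13.6667·6.3333 - (-7.6667)² = 27.7778.
  S^{-1} = (1/det) · [[d, -b], [-b, a]] = [[0.228, 0.276],
 [0.276, 0.492]].

Step 4 — quadratic form (x̄ - mu_0)^T · S^{-1} · (x̄ - mu_0):
  S^{-1} · (x̄ - mu_0) = (0.624, 1.308),
  (x̄ - mu_0)^T · [...] = (-1.5)·(0.624) + (3.5)·(1.308) = 3.642.

Step 5 — scale by n: T² = 4 · 3.642 = 14.568.

T² ≈ 14.568


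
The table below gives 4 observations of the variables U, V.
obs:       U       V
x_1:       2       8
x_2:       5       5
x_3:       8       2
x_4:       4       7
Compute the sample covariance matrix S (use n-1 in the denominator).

Step 1 — column means:
  mean(U) = (2 + 5 + 8 + 4) / 4 = 19/4 = 4.75
  mean(V) = (8 + 5 + 2 + 7) / 4 = 22/4 = 5.5

Step 2 — sample covariance S[i,j] = (1/(n-1)) · Σ_k (x_{k,i} - mean_i) · (x_{k,j} - mean_j), with n-1 = 3.
  S[U,U] = ((-2.75)·(-2.75) + (0.25)·(0.25) + (3.25)·(3.25) + (-0.75)·(-0.75)) / 3 = 18.75/3 = 6.25
  S[U,V] = ((-2.75)·(2.5) + (0.25)·(-0.5) + (3.25)·(-3.5) + (-0.75)·(1.5)) / 3 = -19.5/3 = -6.5
  S[V,V] = ((2.5)·(2.5) + (-0.5)·(-0.5) + (-3.5)·(-3.5) + (1.5)·(1.5)) / 3 = 21/3 = 7

S is symmetric (S[j,i] = S[i,j]). Assembling:

S = [[6.25, -6.5],
 [-6.5, 7]]


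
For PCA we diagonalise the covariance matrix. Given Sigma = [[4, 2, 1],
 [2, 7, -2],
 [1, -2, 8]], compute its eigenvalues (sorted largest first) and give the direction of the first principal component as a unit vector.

Step 1 — characteristic polynomial p(λ) = det(λI - Sigma) = λ³ - tr·λ² + c_1·λ - det, where tr = trace, c_1 = sum of the principal 2×2 minors, det = det(Sigma):
  tr = 4 + 7 + 8 = 19,
  c_1 = (4·7 - (2)²) + (4·8 - (1)²) + (7·8 - (-2)²) = 24 + 31 + 52 = 107,
  det = 4·(7·8 - (-2)²) - (2)·((2)·8 - (-2)·(1)) + (1)·((2)·(-2) - 7·(1)) = 4·(52) - (2)·(18) + (1)·(-11) = 161.
  So p(λ) = λ³ - 19λ² + 107λ - 161.
Step 2 — look for an integer root (rational root theorem: any rational root is an integer divisor of 161). Testing λ = 7:
  p(7) = 343 - 931 + 749 - 161 = 0  ✓
  Dividing out (λ - 7): p(λ) = (λ - 7)(λ² - 12λ + 23).
Step 3 — remaining eigenvalues from the quadratic λ² - 12λ + 23 = 0:
  Δ = 12² - 4·23 = 144 - 92 = 52,  λ = (12 ± √52)/2 = (12 ± 7.2111)/2 ≈ 9.6056 or 2.3944.
  Sorted: λ_1 = 9.6056,  λ_2 = 7,  λ_3 = 2.3944  (check: sum = 19 = tr ✓).

Step 4 — unit eigenvector for λ_1 ≈ 9.6056: v spans the null space of (Sigma - λ_1 I), whose rows are
  r_1 = (-5.6056, 2, 1),  r_2 = (2, -2.6056, -2),  r_3 = (1, -2, -1.6056).
  v is orthogonal to every row, so take v ∝ r_1 × r_2 = ((2)·(-2) - (1)·(-2.6056), (1)·(2) - (-5.6056)·(-2), (-5.6056)·(-2.6056) - (2)·(2)) ≈ (-1.3944, -9.2111, 10.6056).
  Rescale (multiply by -1 so the first nonzero entry is positive): u = (1.3944, 9.2111, -10.6056).
  ||u|| = √((1.3944)² + (9.2111)² + (-10.6056)²) = √(199.2666) ≈ 14.1162,  v_1 = u/||u|| ≈ (0.0988, 0.6525, -0.7513) (||v_1|| = 1).

λ_1 = 9.6056,  λ_2 = 7,  λ_3 = 2.3944;  v_1 ≈ (0.0988, 0.6525, -0.7513)


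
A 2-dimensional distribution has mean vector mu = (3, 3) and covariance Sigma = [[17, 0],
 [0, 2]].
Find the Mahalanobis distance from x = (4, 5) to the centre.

Step 1 — centre the observation: (x - mu) = (1, 2).

Step 2 — invert Sigma. det(Sigma) = 17·2 - (0)² = 34.
  Sigma^{-1} = (1/det) · [[d, -b], [-b, a]] = [[0.0588, 0],
 [0, 0.5]].

Step 3 — form the quadratic (x - mu)^T · Sigma^{-1} · (x - mu):
  Sigma^{-1} · (x - mu) = (0.0588, 1).
  (x - mu)^T · [Sigma^{-1} · (x - mu)] = (1)·(0.0588) + (2)·(1) = 2.0588.

Step 4 — take square root: d = √(2.0588) ≈ 1.4349.

d(x, mu) = √(2.0588) ≈ 1.4349


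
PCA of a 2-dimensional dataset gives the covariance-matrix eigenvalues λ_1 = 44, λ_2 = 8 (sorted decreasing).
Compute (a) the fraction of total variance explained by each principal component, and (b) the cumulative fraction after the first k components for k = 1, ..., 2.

Step 1 — total variance = trace(Sigma) = Σ λ_i = 44 + 8 = 52.

Step 2 — fraction explained by component i = λ_i / Σ λ:
  PC1: 44/52 = 0.8462
  PC2: 8/52 = 0.1538

Step 3 — cumulative fraction after k components = (λ_1 + ... + λ_k) / Σ λ:
  k = 1: 44/52 = 0.8462
  k = 2: (44 + 8)/52 = 52/52 = 1

Summary (fraction, with percent):

explained: PC1 0.8462 (84.62%), PC2 0.1538 (15.38%);  cumulative: 0.8462, 1


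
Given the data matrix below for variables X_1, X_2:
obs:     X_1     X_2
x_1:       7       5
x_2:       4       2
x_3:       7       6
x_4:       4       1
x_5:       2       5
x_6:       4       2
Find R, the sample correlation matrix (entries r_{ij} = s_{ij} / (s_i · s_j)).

Step 1 — column means:
  mean(X_1) = (7 + 4 + 7 + 4 + 2 + 4) / 6 = 28/6 = 4.6667
  mean(X_2) = (5 + 2 + 6 + 1 + 5 + 2) / 6 = 21/6 = 3.5

Step 2 — sample variances and covariances s[i,j] = (1/(n-1)) · Σ_k (x_{k,i} - mean_i) · (x_{k,j} - mean_j), with n-1 = 5:
  s[X_1,X_1] = ((2.3333)·(2.3333) + (-0.6667)·(-0.6667) + (2.3333)·(2.3333) + (-0.6667)·(-0.6667) + (-2.6667)·(-2.6667) + (-0.6667)·(-0.6667)) / 5 = 19.3333/5 = 3.8667
  s[X_1,X_2] = ((2.3333)·(1.5) + (-0.6667)·(-1.5) + (2.3333)·(2.5) + (-0.6667)·(-2.5) + (-2.6667)·(1.5) + (-0.6667)·(-1.5)) / 5 = 9/5 = 1.8
  s[X_2,X_2] = ((1.5)·(1.5) + (-1.5)·(-1.5) + (2.5)·(2.5) + (-2.5)·(-2.5) + (1.5)·(1.5) + (-1.5)·(-1.5)) / 5 = 21.5/5 = 4.3
  Sample standard deviations s_i = √(s[i,i]):
  s(X_1) = √(3.8667) = 1.9664
  s(X_2) = √(4.3) = 2.0736

Step 3 — r_{ij} = s_{ij} / (s_i · s_j):
  r[X_1,X_1] = 1 (diagonal).
  r[X_1,X_2] = 1.8 / (1.9664 · 2.0736) = 1.8 / 4.0776 = 0.4414
  r[X_2,X_2] = 1 (diagonal).

R is symmetric with unit diagonal. Assembling:

R = [[1, 0.4414],
 [0.4414, 1]]


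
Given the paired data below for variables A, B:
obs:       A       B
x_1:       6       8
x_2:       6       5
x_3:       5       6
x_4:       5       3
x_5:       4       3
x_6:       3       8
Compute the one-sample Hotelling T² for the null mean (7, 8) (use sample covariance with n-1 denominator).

Step 1 — sample mean vector:
  mean(A) = (6 + 6 + 5 + 5 + 4 + 3) / 6 = 29/6 = 4.8333
  mean(B) = (8 + 5 + 6 + 3 + 3 + 8) / 6 = 33/6 = 5.5
  x̄ = (4.8333, 5.5),  deviation x̄ - mu_0 = (4.8333, 5.5) - (7, 8) = (-2.1667, -2.5).

Step 2 — sample covariance matrix, S[i,j] = (1/(n-1)) · Σ_k (x_{k,i} - mean_i) · (x_{k,j} - mean_j), divisor n-1 = 5:
  S[A,A] = ((1.1667)·(1.1667) + (1.1667)·(1.1667) + (0.1667)·(0.1667) + (0.1667)·(0.1667) + (-0.8333)·(-0.8333) + (-1.8333)·(-1.8333)) / 5 = 6.8333/5 = 1.3667
  S[A,B] = ((1.1667)·(2.5) + (1.1667)·(-0.5) + (0.1667)·(0.5) + (0.1667)·(-2.5) + (-0.8333)·(-2.5) + (-1.8333)·(2.5)) / 5 = -0.5/5 = -0.1
  S[B,B] = ((2.5)·(2.5) + (-0.5)·(-0.5) + (0.5)·(0.5) + (-2.5)·(-2.5) + (-2.5)·(-2.5) + (2.5)·(2.5)) / 5 = 25.5/5 = 5.1
  S = [[1.3667, -0.1],
 [-0.1, 5.1]].

Step 3 — invert S. det(S) = 1.3667·5.1 - (-0.1)² = 6.96.
  S^{-1} = (1/det) · [[d, -b], [-b, a]] = [[0.7328, 0.0144],
 [0.0144, 0.1964]].

Step 4 — quadratic form (x̄ - mu_0)^T · S^{-1} · (x̄ - mu_0):
  S^{-1} · (x̄ - mu_0) = (-1.6236, -0.522),
  (x̄ - mu_0)^T · [...] = (-2.1667)·(-1.6236) + (-2.5)·(-0.522) = 4.8228.

Step 5 — scale by n: T² = 6 · 4.8228 = 28.9368.

T² ≈ 28.9368


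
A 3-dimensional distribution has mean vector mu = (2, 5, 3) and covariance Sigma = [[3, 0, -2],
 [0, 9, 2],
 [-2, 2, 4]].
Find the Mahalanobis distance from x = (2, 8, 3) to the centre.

Step 1 — centre the observation: (x - mu) = (0, 3, 0).

Step 2 — invert Sigma (cofactor / det for 3×3, or solve directly):
  Sigma^{-1} = [[0.5333, -0.0667, 0.3],
 [-0.0667, 0.1333, -0.1],
 [0.3, -0.1, 0.45]].

Step 3 — form the quadratic (x - mu)^T · Sigma^{-1} · (x - mu):
  Sigma^{-1} · (x - mu) = (-0.2, 0.4, -0.3).
  (x - mu)^T · [Sigma^{-1} · (x - mu)] = (0)·(-0.2) + (3)·(0.4) + (0)·(-0.3) = 1.2.

Step 4 — take square root: d = √(1.2) ≈ 1.0954.

d(x, mu) = √(1.2) ≈ 1.0954


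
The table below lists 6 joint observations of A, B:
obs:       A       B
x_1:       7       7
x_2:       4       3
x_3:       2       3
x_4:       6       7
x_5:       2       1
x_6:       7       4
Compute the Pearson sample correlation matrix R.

Step 1 — column means:
  mean(A) = (7 + 4 + 2 + 6 + 2 + 7) / 6 = 28/6 = 4.6667
  mean(B) = (7 + 3 + 3 + 7 + 1 + 4) / 6 = 25/6 = 4.1667

Step 2 — sample variances and covariances s[i,j] = (1/(n-1)) · Σ_k (x_{k,i} - mean_i) · (x_{k,j} - mean_j), with n-1 = 5:
  s[A,A] = ((2.3333)·(2.3333) + (-0.6667)·(-0.6667) + (-2.6667)·(-2.6667) + (1.3333)·(1.3333) + (-2.6667)·(-2.6667) + (2.3333)·(2.3333)) / 5 = 27.3333/5 = 5.4667
  s[A,B] = ((2.3333)·(2.8333) + (-0.6667)·(-1.1667) + (-2.6667)·(-1.1667) + (1.3333)·(2.8333) + (-2.6667)·(-3.1667) + (2.3333)·(-0.1667)) / 5 = 22.3333/5 = 4.4667
  s[B,B] = ((2.8333)·(2.8333) + (-1.1667)·(-1.1667) + (-1.1667)·(-1.1667) + (2.8333)·(2.8333) + (-3.1667)·(-3.1667) + (-0.1667)·(-0.1667)) / 5 = 28.8333/5 = 5.7667
  Sample standard deviations s_i = √(s[i,i]):
  s(A) = √(5.4667) = 2.3381
  s(B) = √(5.7667) = 2.4014

Step 3 — r_{ij} = s_{ij} / (s_i · s_j):
  r[A,A] = 1 (diagonal).
  r[A,B] = 4.4667 / (2.3381 · 2.4014) = 4.4667 / 5.6147 = 0.7955
  r[B,B] = 1 (diagonal).

R is symmetric with unit diagonal. Assembling:

R = [[1, 0.7955],
 [0.7955, 1]]


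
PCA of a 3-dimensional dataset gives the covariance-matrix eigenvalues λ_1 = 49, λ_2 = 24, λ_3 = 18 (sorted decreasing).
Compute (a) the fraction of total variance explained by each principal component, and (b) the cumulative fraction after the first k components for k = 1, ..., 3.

Step 1 — total variance = trace(Sigma) = Σ λ_i = 49 + 24 + 18 = 91.

Step 2 — fraction explained by component i = λ_i / Σ λ:
  PC1: 49/91 = 0.5385
  PC2: 24/91 = 0.2637
  PC3: 18/91 = 0.1978

Step 3 — cumulative fraction after k components = (λ_1 + ... + λ_k) / Σ λ:
  k = 1: 49/91 = 0.5385
  k = 2: (49 + 24)/91 = 73/91 = 0.8022
  k = 3: (49 + 24 + 18)/91 = 91/91 = 1

Summary (fraction, with percent):

explained: PC1 0.5385 (53.85%), PC2 0.2637 (26.37%), PC3 0.1978 (19.78%);  cumulative: 0.5385, 0.8022, 1


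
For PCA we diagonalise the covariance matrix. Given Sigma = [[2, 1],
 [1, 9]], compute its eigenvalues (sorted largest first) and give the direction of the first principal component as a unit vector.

Step 1 — characteristic polynomial of 2×2 Sigma:
  det(Sigma - λI) = λ² - trace · λ + det = 0.
  trace = 2 + 9 = 11, det = 2·9 - (1)² = 17.
Step 2 — discriminant:
  Δ = trace² - 4·det = 121 - 68 = 53.
Step 3 — eigenvalues:
  λ = (trace ± √Δ)/2 = (11 ± 7.2801)/2,
  λ_1 = 9.1401,  λ_2 = 1.8599.

Step 4 — unit eigenvector for λ_1: solve (Sigma - λ_1 I)v = 0. First row:
  (2 - 9.1401)·v_x + (1)·v_y = 0, i.e. (-7.1401)·v_x + (1)·v_y = 0,
  so v ∝ (b, λ_1 - a) = (1, 7.1401) = u.
  ||u|| = √((1)² + (7.1401)²) = √(51.9804) ≈ 7.2097,
  v_1 = u/||u|| ≈ (0.1387, 0.9903) (||v_1|| = 1).

λ_1 = 9.1401,  λ_2 = 1.8599;  v_1 ≈ (0.1387, 0.9903)


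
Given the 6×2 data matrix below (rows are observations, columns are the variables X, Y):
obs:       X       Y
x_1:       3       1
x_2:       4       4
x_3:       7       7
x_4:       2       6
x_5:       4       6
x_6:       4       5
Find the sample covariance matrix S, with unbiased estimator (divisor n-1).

Step 1 — column means:
  mean(X) = (3 + 4 + 7 + 2 + 4 + 4) / 6 = 24/6 = 4
  mean(Y) = (1 + 4 + 7 + 6 + 6 + 5) / 6 = 29/6 = 4.8333

Step 2 — sample covariance S[i,j] = (1/(n-1)) · Σ_k (x_{k,i} - mean_i) · (x_{k,j} - mean_j), with n-1 = 5.
  S[X,X] = ((-1)·(-1) + (0)·(0) + (3)·(3) + (-2)·(-2) + (0)·(0) + (0)·(0)) / 5 = 14/5 = 2.8
  S[X,Y] = ((-1)·(-3.8333) + (0)·(-0.8333) + (3)·(2.1667) + (-2)·(1.1667) + (0)·(1.1667) + (0)·(0.1667)) / 5 = 8/5 = 1.6
  S[Y,Y] = ((-3.8333)·(-3.8333) + (-0.8333)·(-0.8333) + (2.1667)·(2.1667) + (1.1667)·(1.1667) + (1.1667)·(1.1667) + (0.1667)·(0.1667)) / 5 = 22.8333/5 = 4.5667

S is symmetric (S[j,i] = S[i,j]). Assembling:

S = [[2.8, 1.6],
 [1.6, 4.5667]]


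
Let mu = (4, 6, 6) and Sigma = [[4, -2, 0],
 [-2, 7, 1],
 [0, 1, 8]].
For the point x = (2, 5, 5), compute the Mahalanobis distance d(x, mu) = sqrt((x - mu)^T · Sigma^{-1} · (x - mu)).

Step 1 — centre the observation: (x - mu) = (-2, -1, -1).

Step 2 — invert Sigma (cofactor / det for 3×3, or solve directly):
  Sigma^{-1} = [[0.2926, 0.0851, -0.0106],
 [0.0851, 0.1702, -0.0213],
 [-0.0106, -0.0213, 0.1277]].

Step 3 — form the quadratic (x - mu)^T · Sigma^{-1} · (x - mu):
  Sigma^{-1} · (x - mu) = (-0.6596, -0.3191, -0.0851).
  (x - mu)^T · [Sigma^{-1} · (x - mu)] = (-2)·(-0.6596) + (-1)·(-0.3191) + (-1)·(-0.0851) = 1.7234.

Step 4 — take square root: d = √(1.7234) ≈ 1.3128.

d(x, mu) = √(1.7234) ≈ 1.3128


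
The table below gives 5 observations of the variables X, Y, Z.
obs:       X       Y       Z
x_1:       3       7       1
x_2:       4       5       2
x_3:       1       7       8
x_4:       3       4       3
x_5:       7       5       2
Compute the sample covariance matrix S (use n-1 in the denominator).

Step 1 — column means:
  mean(X) = (3 + 4 + 1 + 3 + 7) / 5 = 18/5 = 3.6
  mean(Y) = (7 + 5 + 7 + 4 + 5) / 5 = 28/5 = 5.6
  mean(Z) = (1 + 2 + 8 + 3 + 2) / 5 = 16/5 = 3.2

Step 2 — sample covariance S[i,j] = (1/(n-1)) · Σ_k (x_{k,i} - mean_i) · (x_{k,j} - mean_j), with n-1 = 4.
  S[X,X] = ((-0.6)·(-0.6) + (0.4)·(0.4) + (-2.6)·(-2.6) + (-0.6)·(-0.6) + (3.4)·(3.4)) / 4 = 19.2/4 = 4.8
  S[X,Y] = ((-0.6)·(1.4) + (0.4)·(-0.6) + (-2.6)·(1.4) + (-0.6)·(-1.6) + (3.4)·(-0.6)) / 4 = -5.8/4 = -1.45
  S[X,Z] = ((-0.6)·(-2.2) + (0.4)·(-1.2) + (-2.6)·(4.8) + (-0.6)·(-0.2) + (3.4)·(-1.2)) / 4 = -15.6/4 = -3.9
  S[Y,Y] = ((1.4)·(1.4) + (-0.6)·(-0.6) + (1.4)·(1.4) + (-1.6)·(-1.6) + (-0.6)·(-0.6)) / 4 = 7.2/4 = 1.8
  S[Y,Z] = ((1.4)·(-2.2) + (-0.6)·(-1.2) + (1.4)·(4.8) + (-1.6)·(-0.2) + (-0.6)·(-1.2)) / 4 = 5.4/4 = 1.35
  S[Z,Z] = ((-2.2)·(-2.2) + (-1.2)·(-1.2) + (4.8)·(4.8) + (-0.2)·(-0.2) + (-1.2)·(-1.2)) / 4 = 30.8/4 = 7.7

S is symmetric (S[j,i] = S[i,j]). Assembling:

S = [[4.8, -1.45, -3.9],
 [-1.45, 1.8, 1.35],
 [-3.9, 1.35, 7.7]]


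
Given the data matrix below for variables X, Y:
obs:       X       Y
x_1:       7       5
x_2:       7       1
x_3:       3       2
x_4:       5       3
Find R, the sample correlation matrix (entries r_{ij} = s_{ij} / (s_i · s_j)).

Step 1 — column means:
  mean(X) = (7 + 7 + 3 + 5) / 4 = 22/4 = 5.5
  mean(Y) = (5 + 1 + 2 + 3) / 4 = 11/4 = 2.75

Step 2 — sample variances and covariances s[i,j] = (1/(n-1)) · Σ_k (x_{k,i} - mean_i) · (x_{k,j} - mean_j), with n-1 = 3:
  s[X,X] = ((1.5)·(1.5) + (1.5)·(1.5) + (-2.5)·(-2.5) + (-0.5)·(-0.5)) / 3 = 11/3 = 3.6667
  s[X,Y] = ((1.5)·(2.25) + (1.5)·(-1.75) + (-2.5)·(-0.75) + (-0.5)·(0.25)) / 3 = 2.5/3 = 0.8333
  s[Y,Y] = ((2.25)·(2.25) + (-1.75)·(-1.75) + (-0.75)·(-0.75) + (0.25)·(0.25)) / 3 = 8.75/3 = 2.9167
  Sample standard deviations s_i = √(s[i,i]):
  s(X) = √(3.6667) = 1.9149
  s(Y) = √(2.9167) = 1.7078

Step 3 — r_{ij} = s_{ij} / (s_i · s_j):
  r[X,X] = 1 (diagonal).
  r[X,Y] = 0.8333 / (1.9149 · 1.7078) = 0.8333 / 3.2702 = 0.2548
  r[Y,Y] = 1 (diagonal).

R is symmetric with unit diagonal. Assembling:

R = [[1, 0.2548],
 [0.2548, 1]]


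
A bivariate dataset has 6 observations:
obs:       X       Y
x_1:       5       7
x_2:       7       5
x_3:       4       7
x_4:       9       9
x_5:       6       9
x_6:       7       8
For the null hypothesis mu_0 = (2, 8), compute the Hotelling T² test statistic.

Step 1 — sample mean vector:
  mean(X) = (5 + 7 + 4 + 9 + 6 + 7) / 6 = 38/6 = 6.3333
  mean(Y) = (7 + 5 + 7 + 9 + 9 + 8) / 6 = 45/6 = 7.5
  x̄ = (6.3333, 7.5),  deviation x̄ - mu_0 = (6.3333, 7.5) - (2, 8) = (4.3333, -0.5).

Step 2 — sample covariance matrix, S[i,j] = (1/(n-1)) · Σ_k (x_{k,i} - mean_i) · (x_{k,j} - mean_j), divisor n-1 = 5:
  S[X,X] = ((-1.3333)·(-1.3333) + (0.6667)·(0.6667) + (-2.3333)·(-2.3333) + (2.6667)·(2.6667) + (-0.3333)·(-0.3333) + (0.6667)·(0.6667)) / 5 = 15.3333/5 = 3.0667
  S[X,Y] = ((-1.3333)·(-0.5) + (0.6667)·(-2.5) + (-2.3333)·(-0.5) + (2.6667)·(1.5) + (-0.3333)·(1.5) + (0.6667)·(0.5)) / 5 = 4/5 = 0.8
  S[Y,Y] = ((-0.5)·(-0.5) + (-2.5)·(-2.5) + (-0.5)·(-0.5) + (1.5)·(1.5) + (1.5)·(1.5) + (0.5)·(0.5)) / 5 = 11.5/5 = 2.3
  S = [[3.0667, 0.8],
 [0.8, 2.3]].

Step 3 — invert S. det(S) = 3.0667·2.3 - (0.8)² = 6.4133.
  S^{-1} = (1/det) · [[d, -b], [-b, a]] = [[0.3586, -0.1247],
 [-0.1247, 0.4782]].

Step 4 — quadratic form (x̄ - mu_0)^T · S^{-1} · (x̄ - mu_0):
  S^{-1} · (x̄ - mu_0) = (1.6164, -0.7796),
  (x̄ - mu_0)^T · [...] = (4.3333)·(1.6164) + (-0.5)·(-0.7796) = 7.3943.

Step 5 — scale by n: T² = 6 · 7.3943 = 44.3659.

T² ≈ 44.3659


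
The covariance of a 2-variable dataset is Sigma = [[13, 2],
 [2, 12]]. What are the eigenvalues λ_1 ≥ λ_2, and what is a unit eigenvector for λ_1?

Step 1 — characteristic polynomial of 2×2 Sigma:
  det(Sigma - λI) = λ² - trace · λ + det = 0.
  trace = 13 + 12 = 25, det = 13·12 - (2)² = 152.
Step 2 — discriminant:
  Δ = trace² - 4·det = 625 - 608 = 17.
Step 3 — eigenvalues:
  λ = (trace ± √Δ)/2 = (25 ± 4.1231)/2,
  λ_1 = 14.5616,  λ_2 = 10.4384.

Step 4 — unit eigenvector for λ_1: solve (Sigma - λ_1 I)v = 0. First row:
  (13 - 14.5616)·v_x + (2)·v_y = 0, i.e. (-1.5616)·v_x + (2)·v_y = 0,
  so v ∝ (b, λ_1 - a) = (2, 1.5616) = u.
  ||u|| = √((2)² + (1.5616)²) = √(6.4384) ≈ 2.5374,
  v_1 = u/||u|| ≈ (0.7882, 0.6154) (||v_1|| = 1).

λ_1 = 14.5616,  λ_2 = 10.4384;  v_1 ≈ (0.7882, 0.6154)


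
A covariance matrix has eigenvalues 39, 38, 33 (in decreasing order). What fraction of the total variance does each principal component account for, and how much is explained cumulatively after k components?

Step 1 — total variance = trace(Sigma) = Σ λ_i = 39 + 38 + 33 = 110.

Step 2 — fraction explained by component i = λ_i / Σ λ:
  PC1: 39/110 = 0.3545
  PC2: 38/110 = 0.3455
  PC3: 33/110 = 0.3

Step 3 — cumulative fraction after k components = (λ_1 + ... + λ_k) / Σ λ:
  k = 1: 39/110 = 0.3545
  k = 2: (39 + 38)/110 = 77/110 = 0.7
  k = 3: (39 + 38 + 33)/110 = 110/110 = 1

Summary (fraction, with percent):

explained: PC1 0.3545 (35.45%), PC2 0.3455 (34.55%), PC3 0.3 (30%);  cumulative: 0.3545, 0.7, 1


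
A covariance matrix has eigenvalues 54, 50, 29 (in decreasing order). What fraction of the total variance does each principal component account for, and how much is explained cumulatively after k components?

Step 1 — total variance = trace(Sigma) = Σ λ_i = 54 + 50 + 29 = 133.

Step 2 — fraction explained by component i = λ_i / Σ λ:
  PC1: 54/133 = 0.406
  PC2: 50/133 = 0.3759
  PC3: 29/133 = 0.218

Step 3 — cumulative fraction after k components = (λ_1 + ... + λ_k) / Σ λ:
  k = 1: 54/133 = 0.406
  k = 2: (54 + 50)/133 = 104/133 = 0.782
  k = 3: (54 + 50 + 29)/133 = 133/133 = 1

Summary (fraction, with percent):

explained: PC1 0.406 (40.6%), PC2 0.3759 (37.59%), PC3 0.218 (21.8%);  cumulative: 0.406, 0.782, 1


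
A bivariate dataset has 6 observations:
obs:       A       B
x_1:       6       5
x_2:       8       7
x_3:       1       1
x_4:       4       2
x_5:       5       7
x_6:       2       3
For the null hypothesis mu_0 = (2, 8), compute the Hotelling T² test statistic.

Step 1 — sample mean vector:
  mean(A) = (6 + 8 + 1 + 4 + 5 + 2) / 6 = 26/6 = 4.3333
  mean(B) = (5 + 7 + 1 + 2 + 7 + 3) / 6 = 25/6 = 4.1667
  x̄ = (4.3333, 4.1667),  deviation x̄ - mu_0 = (4.3333, 4.1667) - (2, 8) = (2.3333, -3.8333).

Step 2 — sample covariance matrix, S[i,j] = (1/(n-1)) · Σ_k (x_{k,i} - mean_i) · (x_{k,j} - mean_j), divisor n-1 = 5:
  S[A,A] = ((1.6667)·(1.6667) + (3.6667)·(3.6667) + (-3.3333)·(-3.3333) + (-0.3333)·(-0.3333) + (0.6667)·(0.6667) + (-2.3333)·(-2.3333)) / 5 = 33.3333/5 = 6.6667
  S[A,B] = ((1.6667)·(0.8333) + (3.6667)·(2.8333) + (-3.3333)·(-3.1667) + (-0.3333)·(-2.1667) + (0.6667)·(2.8333) + (-2.3333)·(-1.1667)) / 5 = 27.6667/5 = 5.5333
  S[B,B] = ((0.8333)·(0.8333) + (2.8333)·(2.8333) + (-3.1667)·(-3.1667) + (-2.1667)·(-2.1667) + (2.8333)·(2.8333) + (-1.1667)·(-1.1667)) / 5 = 32.8333/5 = 6.5667
  S = [[6.6667, 5.5333],
 [5.5333, 6.5667]].

Step 3 — invert S. det(S) = 6.6667·6.5667 - (5.5333)² = 13.16.
  S^{-1} = (1/det) · [[d, -b], [-b, a]] = [[0.499, -0.4205],
 [-0.4205, 0.5066]].

Step 4 — quadratic form (x̄ - mu_0)^T · S^{-1} · (x̄ - mu_0):
  S^{-1} · (x̄ - mu_0) = (2.7761, -2.923),
  (x̄ - mu_0)^T · [...] = (2.3333)·(2.7761) + (-3.8333)·(-2.923) = 17.6824.

Step 5 — scale by n: T² = 6 · 17.6824 = 106.0942.

T² ≈ 106.0942


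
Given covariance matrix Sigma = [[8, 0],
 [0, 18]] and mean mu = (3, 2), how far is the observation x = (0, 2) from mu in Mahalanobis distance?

Step 1 — centre the observation: (x - mu) = (-3, 0).

Step 2 — invert Sigma. det(Sigma) = 8·18 - (0)² = 144.
  Sigma^{-1} = (1/det) · [[d, -b], [-b, a]] = [[0.125, 0],
 [0, 0.0556]].

Step 3 — form the quadratic (x - mu)^T · Sigma^{-1} · (x - mu):
  Sigma^{-1} · (x - mu) = (-0.375, 0).
  (x - mu)^T · [Sigma^{-1} · (x - mu)] = (-3)·(-0.375) + (0)·(0) = 1.125.

Step 4 — take square root: d = √(1.125) ≈ 1.0607.

d(x, mu) = √(1.125) ≈ 1.0607


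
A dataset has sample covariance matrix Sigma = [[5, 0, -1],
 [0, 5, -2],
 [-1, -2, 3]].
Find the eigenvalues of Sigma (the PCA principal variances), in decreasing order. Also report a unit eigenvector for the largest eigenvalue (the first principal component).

Step 1 — characteristic polynomial p(λ) = det(λI - Sigma) = λ³ - tr·λ² + c_1·λ - det, where tr = trace, c_1 = sum of the principal 2×2 minors, det = det(Sigma):
  tr = 5 + 5 + 3 = 13,
  c_1 = (5·5 - (0)²) + (5·3 - (-1)²) + (5·3 - (-2)²) = 25 + 14 + 11 = 50,
  det = 5·(5·3 - (-2)²) - (0)·((0)·3 - (-2)·(-1)) + (-1)·((0)·(-2) - 5·(-1)) = 5·(11) - (0)·(-2) + (-1)·(5) = 50.
  So p(λ) = λ³ - 13λ² + 50λ - 50.
Step 2 — look for an integer root (rational root theorem: any rational root is an integer divisor of 50). Testing λ = 5:
  p(5) = 125 - 325 + 250 - 50 = 0  ✓
  Dividing out (λ - 5): p(λ) = (λ - 5)(λ² - 8λ + 10).
Step 3 — remaining eigenvalues from the quadratic λ² - 8λ + 10 = 0:
  Δ = 8² - 4·10 = 64 - 40 = 24,  λ = (8 ± √24)/2 = (8 ± 4.899)/2 ≈ 6.4495 or 1.5505.
  Sorted: λ_1 = 6.4495,  λ_2 = 5,  λ_3 = 1.5505  (check: sum = 13 = tr ✓).

Step 4 — unit eigenvector for λ_1 ≈ 6.4495: v spans the null space of (Sigma - λ_1 I), whose rows are
  r_1 = (-1.4495, 0, -1),  r_2 = (0, -1.4495, -2),  r_3 = (-1, -2, -3.4495).
  v is orthogonal to every row, so take v ∝ r_1 × r_2 = ((0)·(-2) - (-1)·(-1.4495), (-1)·(0) - (-1.4495)·(-2), (-1.4495)·(-1.4495) - (0)·(0)) ≈ (-1.4495, -2.899, 2.101).
  Rescale (multiply by -1 so the first nonzero entry is positive): u = (1.4495, 2.899, -2.101).
  ||u|| = √((1.4495)² + (2.899)² + (-2.101)²) = √(14.9194) ≈ 3.8626,  v_1 = u/||u|| ≈ (0.3753, 0.7505, -0.5439) (||v_1|| = 1).

λ_1 = 6.4495,  λ_2 = 5,  λ_3 = 1.5505;  v_1 ≈ (0.3753, 0.7505, -0.5439)


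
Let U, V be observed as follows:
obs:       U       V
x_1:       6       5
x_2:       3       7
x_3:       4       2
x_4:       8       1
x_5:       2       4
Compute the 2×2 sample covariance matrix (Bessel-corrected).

Step 1 — column means:
  mean(U) = (6 + 3 + 4 + 8 + 2) / 5 = 23/5 = 4.6
  mean(V) = (5 + 7 + 2 + 1 + 4) / 5 = 19/5 = 3.8

Step 2 — sample covariance S[i,j] = (1/(n-1)) · Σ_k (x_{k,i} - mean_i) · (x_{k,j} - mean_j), with n-1 = 4.
  S[U,U] = ((1.4)·(1.4) + (-1.6)·(-1.6) + (-0.6)·(-0.6) + (3.4)·(3.4) + (-2.6)·(-2.6)) / 4 = 23.2/4 = 5.8
  S[U,V] = ((1.4)·(1.2) + (-1.6)·(3.2) + (-0.6)·(-1.8) + (3.4)·(-2.8) + (-2.6)·(0.2)) / 4 = -12.4/4 = -3.1
  S[V,V] = ((1.2)·(1.2) + (3.2)·(3.2) + (-1.8)·(-1.8) + (-2.8)·(-2.8) + (0.2)·(0.2)) / 4 = 22.8/4 = 5.7

S is symmetric (S[j,i] = S[i,j]). Assembling:

S = [[5.8, -3.1],
 [-3.1, 5.7]]


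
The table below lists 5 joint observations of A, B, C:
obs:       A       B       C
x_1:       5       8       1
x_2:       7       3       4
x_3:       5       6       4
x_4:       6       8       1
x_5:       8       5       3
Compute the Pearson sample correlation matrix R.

Step 1 — column means:
  mean(A) = (5 + 7 + 5 + 6 + 8) / 5 = 31/5 = 6.2
  mean(B) = (8 + 3 + 6 + 8 + 5) / 5 = 30/5 = 6
  mean(C) = (1 + 4 + 4 + 1 + 3) / 5 = 13/5 = 2.6

Step 2 — sample variances and covariances s[i,j] = (1/(n-1)) · Σ_k (x_{k,i} - mean_i) · (x_{k,j} - mean_j), with n-1 = 4:
  s[A,A] = ((-1.2)·(-1.2) + (0.8)·(0.8) + (-1.2)·(-1.2) + (-0.2)·(-0.2) + (1.8)·(1.8)) / 4 = 6.8/4 = 1.7
  s[A,B] = ((-1.2)·(2) + (0.8)·(-3) + (-1.2)·(0) + (-0.2)·(2) + (1.8)·(-1)) / 4 = -7/4 = -1.75
  s[A,C] = ((-1.2)·(-1.6) + (0.8)·(1.4) + (-1.2)·(1.4) + (-0.2)·(-1.6) + (1.8)·(0.4)) / 4 = 2.4/4 = 0.6
  s[B,B] = ((2)·(2) + (-3)·(-3) + (0)·(0) + (2)·(2) + (-1)·(-1)) / 4 = 18/4 = 4.5
  s[B,C] = ((2)·(-1.6) + (-3)·(1.4) + (0)·(1.4) + (2)·(-1.6) + (-1)·(0.4)) / 4 = -11/4 = -2.75
  s[C,C] = ((-1.6)·(-1.6) + (1.4)·(1.4) + (1.4)·(1.4) + (-1.6)·(-1.6) + (0.4)·(0.4)) / 4 = 9.2/4 = 2.3
  Sample standard deviations s_i = √(s[i,i]):
  s(A) = √(1.7) = 1.3038
  s(B) = √(4.5) = 2.1213
  s(C) = √(2.3) = 1.5166

Step 3 — r_{ij} = s_{ij} / (s_i · s_j):
  r[A,A] = 1 (diagonal).
  r[A,B] = -1.75 / (1.3038 · 2.1213) = -1.75 / 2.7659 = -0.6327
  r[A,C] = 0.6 / (1.3038 · 1.5166) = 0.6 / 1.9774 = 0.3034
  r[B,B] = 1 (diagonal).
  r[B,C] = -2.75 / (2.1213 · 1.5166) = -2.75 / 3.2171 = -0.8548
  r[C,C] = 1 (diagonal).

R is symmetric with unit diagonal. Assembling:

R = [[1, -0.6327, 0.3034],
 [-0.6327, 1, -0.8548],
 [0.3034, -0.8548, 1]]


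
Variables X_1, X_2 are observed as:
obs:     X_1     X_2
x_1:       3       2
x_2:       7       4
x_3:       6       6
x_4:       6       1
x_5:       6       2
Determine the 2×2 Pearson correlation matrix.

Step 1 — column means:
  mean(X_1) = (3 + 7 + 6 + 6 + 6) / 5 = 28/5 = 5.6
  mean(X_2) = (2 + 4 + 6 + 1 + 2) / 5 = 15/5 = 3

Step 2 — sample variances and covariances s[i,j] = (1/(n-1)) · Σ_k (x_{k,i} - mean_i) · (x_{k,j} - mean_j), with n-1 = 4:
  s[X_1,X_1] = ((-2.6)·(-2.6) + (1.4)·(1.4) + (0.4)·(0.4) + (0.4)·(0.4) + (0.4)·(0.4)) / 4 = 9.2/4 = 2.3
  s[X_1,X_2] = ((-2.6)·(-1) + (1.4)·(1) + (0.4)·(3) + (0.4)·(-2) + (0.4)·(-1)) / 4 = 4/4 = 1
  s[X_2,X_2] = ((-1)·(-1) + (1)·(1) + (3)·(3) + (-2)·(-2) + (-1)·(-1)) / 4 = 16/4 = 4
  Sample standard deviations s_i = √(s[i,i]):
  s(X_1) = √(2.3) = 1.5166
  s(X_2) = √(4) = 2

Step 3 — r_{ij} = s_{ij} / (s_i · s_j):
  r[X_1,X_1] = 1 (diagonal).
  r[X_1,X_2] = 1 / (1.5166 · 2) = 1 / 3.0332 = 0.3297
  r[X_2,X_2] = 1 (diagonal).

R is symmetric with unit diagonal. Assembling:

R = [[1, 0.3297],
 [0.3297, 1]]


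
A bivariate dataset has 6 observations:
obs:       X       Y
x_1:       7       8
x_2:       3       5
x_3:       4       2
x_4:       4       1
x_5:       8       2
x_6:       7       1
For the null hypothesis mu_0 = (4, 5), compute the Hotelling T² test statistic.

Step 1 — sample mean vector:
  mean(X) = (7 + 3 + 4 + 4 + 8 + 7) / 6 = 33/6 = 5.5
  mean(Y) = (8 + 5 + 2 + 1 + 2 + 1) / 6 = 19/6 = 3.1667
  x̄ = (5.5, 3.1667),  deviation x̄ - mu_0 = (5.5, 3.1667) - (4, 5) = (1.5, -1.8333).

Step 2 — sample covariance matrix, S[i,j] = (1/(n-1)) · Σ_k (x_{k,i} - mean_i) · (x_{k,j} - mean_j), divisor n-1 = 5:
  S[X,X] = ((1.5)·(1.5) + (-2.5)·(-2.5) + (-1.5)·(-1.5) + (-1.5)·(-1.5) + (2.5)·(2.5) + (1.5)·(1.5)) / 5 = 21.5/5 = 4.3
  S[X,Y] = ((1.5)·(4.8333) + (-2.5)·(1.8333) + (-1.5)·(-1.1667) + (-1.5)·(-2.1667) + (2.5)·(-1.1667) + (1.5)·(-2.1667)) / 5 = 1.5/5 = 0.3
  S[Y,Y] = ((4.8333)·(4.8333) + (1.8333)·(1.8333) + (-1.1667)·(-1.1667) + (-2.1667)·(-2.1667) + (-1.1667)·(-1.1667) + (-2.1667)·(-2.1667)) / 5 = 38.8333/5 = 7.7667
  S = [[4.3, 0.3],
 [0.3, 7.7667]].

Step 3 — invert S. det(S) = 4.3·7.7667 - (0.3)² = 33.3067.
  S^{-1} = (1/det) · [[d, -b], [-b, a]] = [[0.2332, -0.009],
 [-0.009, 0.1291]].

Step 4 — quadratic form (x̄ - mu_0)^T · S^{-1} · (x̄ - mu_0):
  S^{-1} · (x̄ - mu_0) = (0.3663, -0.2502),
  (x̄ - mu_0)^T · [...] = (1.5)·(0.3663) + (-1.8333)·(-0.2502) = 1.0081.

Step 5 — scale by n: T² = 6 · 1.0081 = 6.0488.

T² ≈ 6.0488


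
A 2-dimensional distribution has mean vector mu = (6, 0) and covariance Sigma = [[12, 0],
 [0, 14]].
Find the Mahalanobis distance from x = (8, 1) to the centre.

Step 1 — centre the observation: (x - mu) = (2, 1).

Step 2 — invert Sigma. det(Sigma) = 12·14 - (0)² = 168.
  Sigma^{-1} = (1/det) · [[d, -b], [-b, a]] = [[0.0833, 0],
 [0, 0.0714]].

Step 3 — form the quadratic (x - mu)^T · Sigma^{-1} · (x - mu):
  Sigma^{-1} · (x - mu) = (0.1667, 0.0714).
  (x - mu)^T · [Sigma^{-1} · (x - mu)] = (2)·(0.1667) + (1)·(0.0714) = 0.4048.

Step 4 — take square root: d = √(0.4048) ≈ 0.6362.

d(x, mu) = √(0.4048) ≈ 0.6362


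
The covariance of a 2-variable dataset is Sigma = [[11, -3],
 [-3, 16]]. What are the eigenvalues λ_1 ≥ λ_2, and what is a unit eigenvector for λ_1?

Step 1 — characteristic polynomial of 2×2 Sigma:
  det(Sigma - λI) = λ² - trace · λ + det = 0.
  trace = 11 + 16 = 27, det = 11·16 - (-3)² = 167.
Step 2 — discriminant:
  Δ = trace² - 4·det = 729 - 668 = 61.
Step 3 — eigenvalues:
  λ = (trace ± √Δ)/2 = (27 ± 7.8102)/2,
  λ_1 = 17.4051,  λ_2 = 9.5949.

Step 4 — unit eigenvector for λ_1: solve (Sigma - λ_1 I)v = 0. First row:
  (11 - 17.4051)·v_x + (-3)·v_y = 0, i.e. (-6.4051)·v_x + (-3)·v_y = 0,
  so v ∝ (b, λ_1 - a) = (-3, 6.4051); multiply by -1 so the first entry is positive: u = (3, -6.4051).
  ||u|| = √((3)² + (-6.4051)²) = √(50.0256) ≈ 7.0729,
  v_1 = u/||u|| ≈ (0.4242, -0.9056) (||v_1|| = 1).

λ_1 = 17.4051,  λ_2 = 9.5949;  v_1 ≈ (0.4242, -0.9056)


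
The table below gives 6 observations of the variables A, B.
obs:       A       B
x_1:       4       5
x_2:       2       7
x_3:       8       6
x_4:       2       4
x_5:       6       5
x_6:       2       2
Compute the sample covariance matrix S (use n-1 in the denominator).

Step 1 — column means:
  mean(A) = (4 + 2 + 8 + 2 + 6 + 2) / 6 = 24/6 = 4
  mean(B) = (5 + 7 + 6 + 4 + 5 + 2) / 6 = 29/6 = 4.8333

Step 2 — sample covariance S[i,j] = (1/(n-1)) · Σ_k (x_{k,i} - mean_i) · (x_{k,j} - mean_j), with n-1 = 5.
  S[A,A] = ((0)·(0) + (-2)·(-2) + (4)·(4) + (-2)·(-2) + (2)·(2) + (-2)·(-2)) / 5 = 32/5 = 6.4
  S[A,B] = ((0)·(0.1667) + (-2)·(2.1667) + (4)·(1.1667) + (-2)·(-0.8333) + (2)·(0.1667) + (-2)·(-2.8333)) / 5 = 8/5 = 1.6
  S[B,B] = ((0.1667)·(0.1667) + (2.1667)·(2.1667) + (1.1667)·(1.1667) + (-0.8333)·(-0.8333) + (0.1667)·(0.1667) + (-2.8333)·(-2.8333)) / 5 = 14.8333/5 = 2.9667

S is symmetric (S[j,i] = S[i,j]). Assembling:

S = [[6.4, 1.6],
 [1.6, 2.9667]]


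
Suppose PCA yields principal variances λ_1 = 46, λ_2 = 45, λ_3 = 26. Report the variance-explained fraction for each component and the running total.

Step 1 — total variance = trace(Sigma) = Σ λ_i = 46 + 45 + 26 = 117.

Step 2 — fraction explained by component i = λ_i / Σ λ:
  PC1: 46/117 = 0.3932
  PC2: 45/117 = 0.3846
  PC3: 26/117 = 0.2222

Step 3 — cumulative fraction after k components = (λ_1 + ... + λ_k) / Σ λ:
  k = 1: 46/117 = 0.3932
  k = 2: (46 + 45)/117 = 91/117 = 0.7778
  k = 3: (46 + 45 + 26)/117 = 117/117 = 1

Summary (fraction, with percent):

explained: PC1 0.3932 (39.32%), PC2 0.3846 (38.46%), PC3 0.2222 (22.22%);  cumulative: 0.3932, 0.7778, 1


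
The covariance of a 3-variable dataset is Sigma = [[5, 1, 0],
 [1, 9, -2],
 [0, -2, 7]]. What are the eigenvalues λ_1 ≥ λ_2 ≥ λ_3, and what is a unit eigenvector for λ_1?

Step 1 — characteristic polynomial p(λ) = det(λI - Sigma) = λ³ - tr·λ² + c_1·λ - det, where tr = trace, c_1 = sum of the principal 2×2 minors, det = det(Sigma):
  tr = 5 + 9 + 7 = 21,
  c_1 = (5·9 - (1)²) + (5·7 - (0)²) + (9·7 - (-2)²) = 44 + 35 + 59 = 138,
  det = 5·(9·7 - (-2)²) - (1)·((1)·7 - (-2)·(0)) + (0)·((1)·(-2) - 9·(0)) = 5·(59) - (1)·(7) + (0)·(-2) = 288.
  So p(λ) = λ³ - 21λ² + 138λ - 288.
Step 2 — look for an integer root (rational root theorem: any rational root is an integer divisor of 288). Testing λ = 6:
  p(6) = 216 - 756 + 828 - 288 = 0  ✓
  Dividing out (λ - 6): p(λ) = (λ - 6)(λ² - 15λ + 48).
Step 3 — remaining eigenvalues from the quadratic λ² - 15λ + 48 = 0:
  Δ = 15² - 4·48 = 225 - 192 = 33,  λ = (15 ± √33)/2 = (15 ± 5.7446)/2 ≈ 10.3723 or 4.6277.
  Sorted: λ_1 = 10.3723,  λ_2 = 6,  λ_3 = 4.6277  (check: sum = 21 = tr ✓).

Step 4 — unit eigenvector for λ_1 ≈ 10.3723: v spans the null space of (Sigma - λ_1 I), whose rows are
  r_1 = (-5.3723, 1, 0),  r_2 = (1, -1.3723, -2),  r_3 = (0, -2, -3.3723).
  v is orthogonal to every row, so take v ∝ r_1 × r_2 = ((1)·(-2) - (0)·(-1.3723), (0)·(1) - (-5.3723)·(-2), (-5.3723)·(-1.3723) - (1)·(1)) ≈ (-2, -10.7446, 6.3723).
  Rescale (multiply by -1 so the first nonzero entry is positive): u = (2, 10.7446, -6.3723).
  ||u|| = √((2)² + (10.7446)² + (-6.3723)²) = √(160.0516) ≈ 12.6511,  v_1 = u/||u|| ≈ (0.1581, 0.8493, -0.5037) (||v_1|| = 1).

λ_1 = 10.3723,  λ_2 = 6,  λ_3 = 4.6277;  v_1 ≈ (0.1581, 0.8493, -0.5037)


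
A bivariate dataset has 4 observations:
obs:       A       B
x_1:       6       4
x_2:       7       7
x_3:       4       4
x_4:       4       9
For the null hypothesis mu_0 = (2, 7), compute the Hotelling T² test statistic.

Step 1 — sample mean vector:
  mean(A) = (6 + 7 + 4 + 4) / 4 = 21/4 = 5.25
  mean(B) = (4 + 7 + 4 + 9) / 4 = 24/4 = 6
  x̄ = (5.25, 6),  deviation x̄ - mu_0 = (5.25, 6) - (2, 7) = (3.25, -1).

Step 2 — sample covariance matrix, S[i,j] = (1/(n-1)) · Σ_k (x_{k,i} - mean_i) · (x_{k,j} - mean_j), divisor n-1 = 3:
  S[A,A] = ((0.75)·(0.75) + (1.75)·(1.75) + (-1.25)·(-1.25) + (-1.25)·(-1.25)) / 3 = 6.75/3 = 2.25
  S[A,B] = ((0.75)·(-2) + (1.75)·(1) + (-1.25)·(-2) + (-1.25)·(3)) / 3 = -1/3 = -0.3333
  S[B,B] = ((-2)·(-2) + (1)·(1) + (-2)·(-2) + (3)·(3)) / 3 = 18/3 = 6
  S = [[2.25, -0.3333],
 [-0.3333, 6]].

Step 3 — invert S. det(S) = 2.25·6 - (-0.3333)² = 13.3889.
  S^{-1} = (1/det) · [[d, -b], [-b, a]] = [[0.4481, 0.0249],
 [0.0249, 0.168]].

Step 4 — quadratic form (x̄ - mu_0)^T · S^{-1} · (x̄ - mu_0):
  S^{-1} · (x̄ - mu_0) = (1.4315, -0.0871),
  (x̄ - mu_0)^T · [...] = (3.25)·(1.4315) + (-1)·(-0.0871) = 4.7396.

Step 5 — scale by n: T² = 4 · 4.7396 = 18.9585.

T² ≈ 18.9585
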